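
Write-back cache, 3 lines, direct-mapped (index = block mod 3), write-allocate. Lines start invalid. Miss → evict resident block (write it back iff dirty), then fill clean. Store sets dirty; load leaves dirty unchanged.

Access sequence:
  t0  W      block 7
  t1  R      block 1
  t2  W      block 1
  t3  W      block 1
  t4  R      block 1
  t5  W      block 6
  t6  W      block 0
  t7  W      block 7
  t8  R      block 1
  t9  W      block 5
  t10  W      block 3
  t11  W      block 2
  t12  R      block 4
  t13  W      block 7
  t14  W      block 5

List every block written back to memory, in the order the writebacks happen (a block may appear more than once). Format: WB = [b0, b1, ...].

0: W B7 → L1 miss [D]
1: R B1 → L1 miss wb→B7 [-]
2: W B1 → L1 hit [D]
3: W B1 → L1 hit [D]
4: R B1 → L1 hit [D]
5: W B6 → L0 miss [D]
6: W B0 → L0 miss wb→B6 [D]
7: W B7 → L1 miss wb→B1 [D]
8: R B1 → L1 miss wb→B7 [-]
9: W B5 → L2 miss [D]
10: W B3 → L0 miss wb→B0 [D]
11: W B2 → L2 miss wb→B5 [D]
12: R B4 → L1 miss [-]
13: W B7 → L1 miss [D]
14: W B5 → L2 miss wb→B2 [D]

WB = [7, 6, 1, 7, 0, 5, 2]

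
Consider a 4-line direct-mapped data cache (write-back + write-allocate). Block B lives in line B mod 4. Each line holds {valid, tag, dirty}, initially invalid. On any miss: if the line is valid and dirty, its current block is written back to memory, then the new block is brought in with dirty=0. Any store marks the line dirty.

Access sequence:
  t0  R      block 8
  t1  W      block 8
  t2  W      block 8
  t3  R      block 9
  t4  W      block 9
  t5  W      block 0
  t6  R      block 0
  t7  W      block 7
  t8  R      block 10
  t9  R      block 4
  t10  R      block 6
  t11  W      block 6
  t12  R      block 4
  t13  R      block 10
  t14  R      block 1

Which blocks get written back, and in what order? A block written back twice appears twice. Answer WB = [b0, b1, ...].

WB = [8, 0, 6, 9]

0: R B8 -> L0 miss  d=-]
1: W B8 -> L0 hit  d=D]
2: W B8 -> L0 hit  d=D]
3: R B9 -> L1 miss  d=-]
4: W B9 -> L1 hit  d=D]
5: W B0 -> L0 miss wb->B8  d=D]
6: R B0 -> L0 hit  d=D]
7: W B7 -> L3 miss  d=D]
8: R B10 -> L2 miss  d=-]
9: R B4 -> L0 miss wb->B0  d=-]
10: R B6 -> L2 miss  d=-]
11: W B6 -> L2 hit  d=D]
12: R B4 -> L0 hit  d=-]
13: R B10 -> L2 miss wb->B6  d=-]
14: R B1 -> L1 miss wb->B9  d=-]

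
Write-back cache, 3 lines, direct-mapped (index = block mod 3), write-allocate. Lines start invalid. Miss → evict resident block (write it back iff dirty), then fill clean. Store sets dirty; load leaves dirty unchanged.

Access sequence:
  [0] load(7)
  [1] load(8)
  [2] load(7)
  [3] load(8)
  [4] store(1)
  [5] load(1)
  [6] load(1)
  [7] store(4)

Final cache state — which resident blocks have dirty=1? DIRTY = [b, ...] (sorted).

0: R B7 -> L1 miss  d=-]
1: R B8 -> L2 miss  d=-]
2: R B7 -> L1 hit  d=-]
3: R B8 -> L2 hit  d=-]
4: W B1 -> L1 miss  d=D]
5: R B1 -> L1 hit  d=D]
6: R B1 -> L1 hit  d=D]
7: W B4 -> L1 miss wb->B1  d=D]

DIRTY = [4]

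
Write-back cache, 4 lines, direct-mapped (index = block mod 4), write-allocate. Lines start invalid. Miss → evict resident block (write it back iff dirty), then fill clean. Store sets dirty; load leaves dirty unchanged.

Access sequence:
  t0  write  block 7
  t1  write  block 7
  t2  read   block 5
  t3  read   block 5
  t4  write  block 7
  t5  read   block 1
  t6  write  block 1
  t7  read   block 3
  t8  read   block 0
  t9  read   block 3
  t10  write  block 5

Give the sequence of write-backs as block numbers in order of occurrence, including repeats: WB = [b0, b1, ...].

WB = [7, 1]

0: W B7 → L3 miss [D]
1: W B7 → L3 hit [D]
2: R B5 → L1 miss [-]
3: R B5 → L1 hit [-]
4: W B7 → L3 hit [D]
5: R B1 → L1 miss [-]
6: W B1 → L1 hit [D]
7: R B3 → L3 miss wb→B7 [-]
8: R B0 → L0 miss [-]
9: R B3 → L3 hit [-]
10: W B5 → L1 miss wb→B1 [D]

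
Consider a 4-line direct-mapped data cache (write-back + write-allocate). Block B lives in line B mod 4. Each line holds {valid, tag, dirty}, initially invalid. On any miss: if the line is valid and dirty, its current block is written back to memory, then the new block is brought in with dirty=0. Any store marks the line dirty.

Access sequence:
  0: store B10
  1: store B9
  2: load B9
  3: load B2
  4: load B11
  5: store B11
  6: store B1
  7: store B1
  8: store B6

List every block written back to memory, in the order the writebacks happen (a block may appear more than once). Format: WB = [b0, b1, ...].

WB = [10, 9]

0: W B10 → L2 miss [D]
1: W B9 → L1 miss [D]
2: R B9 → L1 hit [D]
3: R B2 → L2 miss wb→B10 [-]
4: R B11 → L3 miss [-]
5: W B11 → L3 hit [D]
6: W B1 → L1 miss wb→B9 [D]
7: W B1 → L1 hit [D]
8: W B6 → L2 miss [D]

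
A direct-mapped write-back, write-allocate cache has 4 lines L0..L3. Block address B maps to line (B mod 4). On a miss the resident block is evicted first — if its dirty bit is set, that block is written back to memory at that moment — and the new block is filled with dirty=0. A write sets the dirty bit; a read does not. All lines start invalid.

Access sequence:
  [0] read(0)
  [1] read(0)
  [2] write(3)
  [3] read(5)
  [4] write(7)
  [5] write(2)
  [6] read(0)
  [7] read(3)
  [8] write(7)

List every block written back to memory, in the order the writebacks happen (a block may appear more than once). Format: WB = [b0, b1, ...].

WB = [3, 7]

  0 | R B0 → L0 miss [-]
  1 | R B0 → L0 hit [-]
  2 | W B3 → L3 miss [D]
  3 | R B5 → L1 miss [-]
  4 | W B7 → L3 miss wb→B3 [D]
  5 | W B2 → L2 miss [D]
  6 | R B0 → L0 hit [-]
  7 | R B3 → L3 miss wb→B7 [-]
  8 | W B7 → L3 miss [D]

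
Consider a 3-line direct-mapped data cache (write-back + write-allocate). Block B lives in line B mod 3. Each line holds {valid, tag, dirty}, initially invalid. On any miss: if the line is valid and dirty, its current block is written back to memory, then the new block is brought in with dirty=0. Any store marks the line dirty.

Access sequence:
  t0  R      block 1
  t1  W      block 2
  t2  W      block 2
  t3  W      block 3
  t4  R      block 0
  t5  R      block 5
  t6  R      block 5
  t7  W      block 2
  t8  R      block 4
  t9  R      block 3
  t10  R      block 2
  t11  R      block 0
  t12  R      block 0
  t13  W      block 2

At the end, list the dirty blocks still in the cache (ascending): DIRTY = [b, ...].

0: R B1 -> L1 miss  d=-]
1: W B2 -> L2 miss  d=D]
2: W B2 -> L2 hit  d=D]
3: W B3 -> L0 miss  d=D]
4: R B0 -> L0 miss wb->B3  d=-]
5: R B5 -> L2 miss wb->B2  d=-]
6: R B5 -> L2 hit  d=-]
7: W B2 -> L2 miss  d=D]
8: R B4 -> L1 miss  d=-]
9: R B3 -> L0 miss  d=-]
10: R B2 -> L2 hit  d=D]
11: R B0 -> L0 miss  d=-]
12: R B0 -> L0 hit  d=-]
13: W B2 -> L2 hit  d=D]

DIRTY = [2]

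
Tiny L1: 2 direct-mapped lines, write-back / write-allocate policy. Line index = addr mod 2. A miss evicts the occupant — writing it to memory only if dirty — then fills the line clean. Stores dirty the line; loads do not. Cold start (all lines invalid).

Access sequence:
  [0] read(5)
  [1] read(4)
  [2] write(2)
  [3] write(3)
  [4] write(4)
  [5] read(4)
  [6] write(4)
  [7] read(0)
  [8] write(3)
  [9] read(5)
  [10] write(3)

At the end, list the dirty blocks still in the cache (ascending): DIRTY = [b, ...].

DIRTY = [3]

  0 | R B5 → L1 miss [-]
  1 | R B4 → L0 miss [-]
  2 | W B2 → L0 miss [D]
  3 | W B3 → L1 miss [D]
  4 | W B4 → L0 miss wb→B2 [D]
  5 | R B4 → L0 hit [D]
  6 | W B4 → L0 hit [D]
  7 | R B0 → L0 miss wb→B4 [-]
  8 | W B3 → L1 hit [D]
  9 | R B5 → L1 miss wb→B3 [-]
  10 | W B3 → L1 miss [D]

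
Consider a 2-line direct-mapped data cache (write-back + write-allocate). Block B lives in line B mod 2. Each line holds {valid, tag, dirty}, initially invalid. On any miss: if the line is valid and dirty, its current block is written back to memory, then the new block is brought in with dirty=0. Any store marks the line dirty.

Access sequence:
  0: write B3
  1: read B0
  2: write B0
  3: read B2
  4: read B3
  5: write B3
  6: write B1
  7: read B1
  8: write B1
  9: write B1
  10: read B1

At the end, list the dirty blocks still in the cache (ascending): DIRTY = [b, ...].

0: W B3 → L1 miss [D]
1: R B0 → L0 miss [-]
2: W B0 → L0 hit [D]
3: R B2 → L0 miss wb→B0 [-]
4: R B3 → L1 hit [D]
5: W B3 → L1 hit [D]
6: W B1 → L1 miss wb→B3 [D]
7: R B1 → L1 hit [D]
8: W B1 → L1 hit [D]
9: W B1 → L1 hit [D]
10: R B1 → L1 hit [D]

DIRTY = [1]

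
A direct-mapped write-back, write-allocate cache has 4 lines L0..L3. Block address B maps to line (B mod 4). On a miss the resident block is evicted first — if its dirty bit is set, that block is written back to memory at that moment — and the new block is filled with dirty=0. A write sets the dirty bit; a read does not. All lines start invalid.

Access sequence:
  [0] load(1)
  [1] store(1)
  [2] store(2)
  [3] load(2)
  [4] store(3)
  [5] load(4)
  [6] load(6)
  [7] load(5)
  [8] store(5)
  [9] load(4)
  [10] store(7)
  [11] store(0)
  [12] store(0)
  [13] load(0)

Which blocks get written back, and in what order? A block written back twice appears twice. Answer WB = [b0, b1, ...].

  0 | R B1 → L1 miss [-]
  1 | W B1 → L1 hit [D]
  2 | W B2 → L2 miss [D]
  3 | R B2 → L2 hit [D]
  4 | W B3 → L3 miss [D]
  5 | R B4 → L0 miss [-]
  6 | R B6 → L2 miss wb→B2 [-]
  7 | R B5 → L1 miss wb→B1 [-]
  8 | W B5 → L1 hit [D]
  9 | R B4 → L0 hit [-]
  10 | W B7 → L3 miss wb→B3 [D]
  11 | W B0 → L0 miss [D]
  12 | W B0 → L0 hit [D]
  13 | R B0 → L0 hit [D]

WB = [2, 1, 3]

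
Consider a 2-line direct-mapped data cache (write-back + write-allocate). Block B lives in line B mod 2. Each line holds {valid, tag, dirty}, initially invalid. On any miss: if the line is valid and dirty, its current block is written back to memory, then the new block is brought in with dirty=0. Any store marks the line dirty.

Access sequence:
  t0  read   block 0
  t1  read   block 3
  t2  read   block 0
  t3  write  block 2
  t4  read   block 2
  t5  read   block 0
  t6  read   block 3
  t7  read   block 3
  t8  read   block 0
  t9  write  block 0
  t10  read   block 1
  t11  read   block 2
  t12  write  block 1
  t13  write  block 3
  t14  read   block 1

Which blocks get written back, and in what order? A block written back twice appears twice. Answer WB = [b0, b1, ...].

WB = [2, 0, 1, 3]

0: R B0 → L0 miss [-]
1: R B3 → L1 miss [-]
2: R B0 → L0 hit [-]
3: W B2 → L0 miss [D]
4: R B2 → L0 hit [D]
5: R B0 → L0 miss wb→B2 [-]
6: R B3 → L1 hit [-]
7: R B3 → L1 hit [-]
8: R B0 → L0 hit [-]
9: W B0 → L0 hit [D]
10: R B1 → L1 miss [-]
11: R B2 → L0 miss wb→B0 [-]
12: W B1 → L1 hit [D]
13: W B3 → L1 miss wb→B1 [D]
14: R B1 → L1 miss wb→B3 [-]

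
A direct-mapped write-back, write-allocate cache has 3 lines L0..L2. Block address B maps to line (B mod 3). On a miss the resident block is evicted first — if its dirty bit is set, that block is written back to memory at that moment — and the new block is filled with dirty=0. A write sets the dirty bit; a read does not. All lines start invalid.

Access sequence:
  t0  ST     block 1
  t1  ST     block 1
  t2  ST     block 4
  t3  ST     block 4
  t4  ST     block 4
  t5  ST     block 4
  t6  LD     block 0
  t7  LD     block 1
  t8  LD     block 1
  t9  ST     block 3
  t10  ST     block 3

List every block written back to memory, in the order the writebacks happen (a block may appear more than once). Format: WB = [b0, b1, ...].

WB = [1, 4]

0: W B1 -> L1 miss  d=D]
1: W B1 -> L1 hit  d=D]
2: W B4 -> L1 miss wb->B1  d=D]
3: W B4 -> L1 hit  d=D]
4: W B4 -> L1 hit  d=D]
5: W B4 -> L1 hit  d=D]
6: R B0 -> L0 miss  d=-]
7: R B1 -> L1 miss wb->B4  d=-]
8: R B1 -> L1 hit  d=-]
9: W B3 -> L0 miss  d=D]
10: W B3 -> L0 hit  d=D]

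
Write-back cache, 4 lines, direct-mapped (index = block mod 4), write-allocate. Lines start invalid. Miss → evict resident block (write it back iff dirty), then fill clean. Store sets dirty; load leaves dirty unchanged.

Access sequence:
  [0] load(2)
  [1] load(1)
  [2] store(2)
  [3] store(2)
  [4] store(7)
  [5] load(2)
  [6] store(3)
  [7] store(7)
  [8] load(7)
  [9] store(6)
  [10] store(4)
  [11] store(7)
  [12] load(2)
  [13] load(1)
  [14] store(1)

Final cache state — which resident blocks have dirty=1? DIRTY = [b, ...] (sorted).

DIRTY = [1, 4, 7]

0: R B2 → L2 miss [-]
1: R B1 → L1 miss [-]
2: W B2 → L2 hit [D]
3: W B2 → L2 hit [D]
4: W B7 → L3 miss [D]
5: R B2 → L2 hit [D]
6: W B3 → L3 miss wb→B7 [D]
7: W B7 → L3 miss wb→B3 [D]
8: R B7 → L3 hit [D]
9: W B6 → L2 miss wb→B2 [D]
10: W B4 → L0 miss [D]
11: W B7 → L3 hit [D]
12: R B2 → L2 miss wb→B6 [-]
13: R B1 → L1 hit [-]
14: W B1 → L1 hit [D]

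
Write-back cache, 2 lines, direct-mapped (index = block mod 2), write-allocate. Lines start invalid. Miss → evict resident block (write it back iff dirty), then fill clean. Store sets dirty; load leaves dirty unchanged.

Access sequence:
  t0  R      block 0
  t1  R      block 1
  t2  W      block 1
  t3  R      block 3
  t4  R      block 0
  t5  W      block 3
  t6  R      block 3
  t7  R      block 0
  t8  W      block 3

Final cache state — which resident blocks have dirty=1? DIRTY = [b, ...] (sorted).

DIRTY = [3]

  0 | R B0 → L0 miss [-]
  1 | R B1 → L1 miss [-]
  2 | W B1 → L1 hit [D]
  3 | R B3 → L1 miss wb→B1 [-]
  4 | R B0 → L0 hit [-]
  5 | W B3 → L1 hit [D]
  6 | R B3 → L1 hit [D]
  7 | R B0 → L0 hit [-]
  8 | W B3 → L1 hit [D]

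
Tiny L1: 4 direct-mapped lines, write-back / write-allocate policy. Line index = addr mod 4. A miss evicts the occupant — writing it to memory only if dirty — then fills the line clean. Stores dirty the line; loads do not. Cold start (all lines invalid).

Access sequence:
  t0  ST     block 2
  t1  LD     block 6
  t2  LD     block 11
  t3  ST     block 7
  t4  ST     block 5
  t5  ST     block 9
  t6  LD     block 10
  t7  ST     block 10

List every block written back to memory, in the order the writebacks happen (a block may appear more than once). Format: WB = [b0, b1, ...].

WB = [2, 5]

  0 | W B2 → L2 miss [D]
  1 | R B6 → L2 miss wb→B2 [-]
  2 | R B11 → L3 miss [-]
  3 | W B7 → L3 miss [D]
  4 | W B5 → L1 miss [D]
  5 | W B9 → L1 miss wb→B5 [D]
  6 | R B10 → L2 miss [-]
  7 | W B10 → L2 hit [D]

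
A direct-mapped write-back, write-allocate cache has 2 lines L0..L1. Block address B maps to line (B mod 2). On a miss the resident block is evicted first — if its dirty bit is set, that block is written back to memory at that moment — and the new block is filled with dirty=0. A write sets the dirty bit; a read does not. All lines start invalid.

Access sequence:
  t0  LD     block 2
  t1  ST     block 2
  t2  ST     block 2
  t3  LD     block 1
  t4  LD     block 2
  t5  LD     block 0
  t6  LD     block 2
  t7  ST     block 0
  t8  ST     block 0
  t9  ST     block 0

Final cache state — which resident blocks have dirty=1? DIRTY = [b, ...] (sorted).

DIRTY = [0]

0: R B2 -> L0 miss  d=-]
1: W B2 -> L0 hit  d=D]
2: W B2 -> L0 hit  d=D]
3: R B1 -> L1 miss  d=-]
4: R B2 -> L0 hit  d=D]
5: R B0 -> L0 miss wb->B2  d=-]
6: R B2 -> L0 miss  d=-]
7: W B0 -> L0 miss  d=D]
8: W B0 -> L0 hit  d=D]
9: W B0 -> L0 hit  d=D]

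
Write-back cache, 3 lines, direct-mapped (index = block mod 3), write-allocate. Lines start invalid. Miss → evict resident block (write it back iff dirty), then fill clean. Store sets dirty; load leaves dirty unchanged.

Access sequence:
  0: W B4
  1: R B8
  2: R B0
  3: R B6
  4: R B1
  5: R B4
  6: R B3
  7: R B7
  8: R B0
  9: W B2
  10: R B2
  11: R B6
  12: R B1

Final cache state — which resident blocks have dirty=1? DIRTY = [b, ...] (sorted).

0: W B4 → L1 miss [D]
1: R B8 → L2 miss [-]
2: R B0 → L0 miss [-]
3: R B6 → L0 miss [-]
4: R B1 → L1 miss wb→B4 [-]
5: R B4 → L1 miss [-]
6: R B3 → L0 miss [-]
7: R B7 → L1 miss [-]
8: R B0 → L0 miss [-]
9: W B2 → L2 miss [D]
10: R B2 → L2 hit [D]
11: R B6 → L0 miss [-]
12: R B1 → L1 miss [-]

DIRTY = [2]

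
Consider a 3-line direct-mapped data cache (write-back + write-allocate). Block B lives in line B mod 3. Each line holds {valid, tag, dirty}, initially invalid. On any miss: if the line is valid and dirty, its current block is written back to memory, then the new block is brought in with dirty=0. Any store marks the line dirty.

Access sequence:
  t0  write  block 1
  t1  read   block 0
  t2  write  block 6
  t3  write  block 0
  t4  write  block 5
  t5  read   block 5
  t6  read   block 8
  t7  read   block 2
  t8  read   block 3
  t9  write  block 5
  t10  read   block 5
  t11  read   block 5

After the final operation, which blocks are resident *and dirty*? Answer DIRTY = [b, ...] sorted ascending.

0: W B1 → L1 miss [D]
1: R B0 → L0 miss [-]
2: W B6 → L0 miss [D]
3: W B0 → L0 miss wb→B6 [D]
4: W B5 → L2 miss [D]
5: R B5 → L2 hit [D]
6: R B8 → L2 miss wb→B5 [-]
7: R B2 → L2 miss [-]
8: R B3 → L0 miss wb→B0 [-]
9: W B5 → L2 miss [D]
10: R B5 → L2 hit [D]
11: R B5 → L2 hit [D]

DIRTY = [1, 5]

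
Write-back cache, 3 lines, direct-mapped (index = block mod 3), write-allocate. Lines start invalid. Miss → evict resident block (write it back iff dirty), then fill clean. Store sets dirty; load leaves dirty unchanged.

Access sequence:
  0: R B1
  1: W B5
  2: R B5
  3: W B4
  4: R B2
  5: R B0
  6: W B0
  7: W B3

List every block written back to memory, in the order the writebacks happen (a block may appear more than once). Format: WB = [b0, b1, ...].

WB = [5, 0]

0: R B1 → L1 miss [-]
1: W B5 → L2 miss [D]
2: R B5 → L2 hit [D]
3: W B4 → L1 miss [D]
4: R B2 → L2 miss wb→B5 [-]
5: R B0 → L0 miss [-]
6: W B0 → L0 hit [D]
7: W B3 → L0 miss wb→B0 [D]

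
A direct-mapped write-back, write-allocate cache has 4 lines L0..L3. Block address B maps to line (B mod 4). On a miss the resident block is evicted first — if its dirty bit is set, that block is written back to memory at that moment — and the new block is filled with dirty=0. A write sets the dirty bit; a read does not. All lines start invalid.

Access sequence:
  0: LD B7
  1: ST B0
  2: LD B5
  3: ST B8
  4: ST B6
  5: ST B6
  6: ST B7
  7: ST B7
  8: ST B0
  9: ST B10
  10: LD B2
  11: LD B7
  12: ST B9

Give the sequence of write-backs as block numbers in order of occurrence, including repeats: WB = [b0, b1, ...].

  0 | R B7 → L3 miss [-]
  1 | W B0 → L0 miss [D]
  2 | R B5 → L1 miss [-]
  3 | W B8 → L0 miss wb→B0 [D]
  4 | W B6 → L2 miss [D]
  5 | W B6 → L2 hit [D]
  6 | W B7 → L3 hit [D]
  7 | W B7 → L3 hit [D]
  8 | W B0 → L0 miss wb→B8 [D]
  9 | W B10 → L2 miss wb→B6 [D]
  10 | R B2 → L2 miss wb→B10 [-]
  11 | R B7 → L3 hit [D]
  12 | W B9 → L1 miss [D]

WB = [0, 8, 6, 10]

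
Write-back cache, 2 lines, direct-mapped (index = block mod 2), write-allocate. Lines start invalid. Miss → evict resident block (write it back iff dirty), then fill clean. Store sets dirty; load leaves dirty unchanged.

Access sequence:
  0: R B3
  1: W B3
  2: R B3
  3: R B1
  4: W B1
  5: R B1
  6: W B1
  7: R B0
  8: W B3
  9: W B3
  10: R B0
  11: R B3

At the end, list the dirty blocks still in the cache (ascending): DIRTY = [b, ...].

DIRTY = [3]

0: R B3 -> L1 miss  d=-]
1: W B3 -> L1 hit  d=D]
2: R B3 -> L1 hit  d=D]
3: R B1 -> L1 miss wb->B3  d=-]
4: W B1 -> L1 hit  d=D]
5: R B1 -> L1 hit  d=D]
6: W B1 -> L1 hit  d=D]
7: R B0 -> L0 miss  d=-]
8: W B3 -> L1 miss wb->B1  d=D]
9: W B3 -> L1 hit  d=D]
10: R B0 -> L0 hit  d=-]
11: R B3 -> L1 hit  d=D]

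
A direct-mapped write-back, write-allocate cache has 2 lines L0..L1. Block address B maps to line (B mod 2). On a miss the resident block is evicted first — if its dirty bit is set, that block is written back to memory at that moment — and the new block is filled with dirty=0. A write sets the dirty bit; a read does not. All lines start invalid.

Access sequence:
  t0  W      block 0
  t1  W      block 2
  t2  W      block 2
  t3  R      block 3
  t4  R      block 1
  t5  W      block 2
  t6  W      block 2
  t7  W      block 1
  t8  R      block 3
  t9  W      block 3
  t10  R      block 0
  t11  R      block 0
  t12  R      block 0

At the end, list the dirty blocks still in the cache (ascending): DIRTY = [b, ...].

DIRTY = [3]

0: W B0 → L0 miss [D]
1: W B2 → L0 miss wb→B0 [D]
2: W B2 → L0 hit [D]
3: R B3 → L1 miss [-]
4: R B1 → L1 miss [-]
5: W B2 → L0 hit [D]
6: W B2 → L0 hit [D]
7: W B1 → L1 hit [D]
8: R B3 → L1 miss wb→B1 [-]
9: W B3 → L1 hit [D]
10: R B0 → L0 miss wb→B2 [-]
11: R B0 → L0 hit [-]
12: R B0 → L0 hit [-]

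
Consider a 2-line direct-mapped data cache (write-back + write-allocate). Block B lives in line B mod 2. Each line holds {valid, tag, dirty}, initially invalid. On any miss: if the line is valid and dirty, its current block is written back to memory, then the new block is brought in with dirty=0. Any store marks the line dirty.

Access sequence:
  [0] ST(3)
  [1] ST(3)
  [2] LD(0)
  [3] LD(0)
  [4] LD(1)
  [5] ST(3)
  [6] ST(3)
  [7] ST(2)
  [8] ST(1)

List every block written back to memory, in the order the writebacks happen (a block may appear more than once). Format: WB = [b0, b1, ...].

WB = [3, 3]

0: W B3 -> L1 miss  d=D]
1: W B3 -> L1 hit  d=D]
2: R B0 -> L0 miss  d=-]
3: R B0 -> L0 hit  d=-]
4: R B1 -> L1 miss wb->B3  d=-]
5: W B3 -> L1 miss  d=D]
6: W B3 -> L1 hit  d=D]
7: W B2 -> L0 miss  d=D]
8: W B1 -> L1 miss wb->B3  d=D]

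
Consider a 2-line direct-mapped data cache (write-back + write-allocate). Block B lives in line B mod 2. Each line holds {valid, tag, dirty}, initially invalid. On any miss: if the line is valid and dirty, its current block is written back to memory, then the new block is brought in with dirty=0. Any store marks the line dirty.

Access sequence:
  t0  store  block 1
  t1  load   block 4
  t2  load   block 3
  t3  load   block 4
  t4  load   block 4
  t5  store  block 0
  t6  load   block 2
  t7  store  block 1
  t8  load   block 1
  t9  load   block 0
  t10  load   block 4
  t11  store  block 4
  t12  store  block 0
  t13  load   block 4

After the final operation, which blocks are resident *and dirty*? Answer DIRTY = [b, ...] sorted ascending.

  0 | W B1 → L1 miss [D]
  1 | R B4 → L0 miss [-]
  2 | R B3 → L1 miss wb→B1 [-]
  3 | R B4 → L0 hit [-]
  4 | R B4 → L0 hit [-]
  5 | W B0 → L0 miss [D]
  6 | R B2 → L0 miss wb→B0 [-]
  7 | W B1 → L1 miss [D]
  8 | R B1 → L1 hit [D]
  9 | R B0 → L0 miss [-]
  10 | R B4 → L0 miss [-]
  11 | W B4 → L0 hit [D]
  12 | W B0 → L0 miss wb→B4 [D]
  13 | R B4 → L0 miss wb→B0 [-]

DIRTY = [1]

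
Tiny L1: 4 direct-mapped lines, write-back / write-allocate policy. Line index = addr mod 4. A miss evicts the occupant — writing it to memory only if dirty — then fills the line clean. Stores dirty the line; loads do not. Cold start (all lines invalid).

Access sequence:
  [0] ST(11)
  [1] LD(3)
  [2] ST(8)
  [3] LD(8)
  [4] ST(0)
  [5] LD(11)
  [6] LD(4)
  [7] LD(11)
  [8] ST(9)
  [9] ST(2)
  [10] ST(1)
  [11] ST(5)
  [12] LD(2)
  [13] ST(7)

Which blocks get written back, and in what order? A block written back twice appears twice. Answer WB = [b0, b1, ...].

0: W B11 → L3 miss [D]
1: R B3 → L3 miss wb→B11 [-]
2: W B8 → L0 miss [D]
3: R B8 → L0 hit [D]
4: W B0 → L0 miss wb→B8 [D]
5: R B11 → L3 miss [-]
6: R B4 → L0 miss wb→B0 [-]
7: R B11 → L3 hit [-]
8: W B9 → L1 miss [D]
9: W B2 → L2 miss [D]
10: W B1 → L1 miss wb→B9 [D]
11: W B5 → L1 miss wb→B1 [D]
12: R B2 → L2 hit [D]
13: W B7 → L3 miss [D]

WB = [11, 8, 0, 9, 1]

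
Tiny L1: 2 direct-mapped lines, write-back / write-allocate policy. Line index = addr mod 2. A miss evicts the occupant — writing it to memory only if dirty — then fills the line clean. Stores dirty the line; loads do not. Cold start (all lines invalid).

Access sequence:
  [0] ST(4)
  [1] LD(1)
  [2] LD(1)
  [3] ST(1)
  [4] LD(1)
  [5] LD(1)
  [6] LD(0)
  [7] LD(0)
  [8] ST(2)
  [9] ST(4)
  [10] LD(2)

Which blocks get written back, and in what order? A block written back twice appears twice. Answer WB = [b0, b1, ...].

0: W B4 → L0 miss [D]
1: R B1 → L1 miss [-]
2: R B1 → L1 hit [-]
3: W B1 → L1 hit [D]
4: R B1 → L1 hit [D]
5: R B1 → L1 hit [D]
6: R B0 → L0 miss wb→B4 [-]
7: R B0 → L0 hit [-]
8: W B2 → L0 miss [D]
9: W B4 → L0 miss wb→B2 [D]
10: R B2 → L0 miss wb→B4 [-]

WB = [4, 2, 4]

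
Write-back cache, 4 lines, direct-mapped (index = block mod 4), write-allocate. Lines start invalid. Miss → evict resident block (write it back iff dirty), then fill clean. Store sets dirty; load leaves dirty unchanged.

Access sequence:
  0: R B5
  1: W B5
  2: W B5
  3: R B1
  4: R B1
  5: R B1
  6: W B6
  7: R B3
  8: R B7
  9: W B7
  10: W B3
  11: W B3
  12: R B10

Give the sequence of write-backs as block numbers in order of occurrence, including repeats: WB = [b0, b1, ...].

WB = [5, 7, 6]

0: R B5 → L1 miss [-]
1: W B5 → L1 hit [D]
2: W B5 → L1 hit [D]
3: R B1 → L1 miss wb→B5 [-]
4: R B1 → L1 hit [-]
5: R B1 → L1 hit [-]
6: W B6 → L2 miss [D]
7: R B3 → L3 miss [-]
8: R B7 → L3 miss [-]
9: W B7 → L3 hit [D]
10: W B3 → L3 miss wb→B7 [D]
11: W B3 → L3 hit [D]
12: R B10 → L2 miss wb→B6 [-]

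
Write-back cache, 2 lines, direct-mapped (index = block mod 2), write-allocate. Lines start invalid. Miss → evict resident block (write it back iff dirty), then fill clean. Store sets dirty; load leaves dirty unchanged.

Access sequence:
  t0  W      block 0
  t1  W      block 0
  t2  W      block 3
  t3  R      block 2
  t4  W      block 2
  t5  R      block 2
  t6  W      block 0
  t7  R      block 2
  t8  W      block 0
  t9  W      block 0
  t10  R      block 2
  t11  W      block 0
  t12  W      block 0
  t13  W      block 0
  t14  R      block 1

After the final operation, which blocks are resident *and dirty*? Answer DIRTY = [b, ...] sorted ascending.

DIRTY = [0]

0: W B0 → L0 miss [D]
1: W B0 → L0 hit [D]
2: W B3 → L1 miss [D]
3: R B2 → L0 miss wb→B0 [-]
4: W B2 → L0 hit [D]
5: R B2 → L0 hit [D]
6: W B0 → L0 miss wb→B2 [D]
7: R B2 → L0 miss wb→B0 [-]
8: W B0 → L0 miss [D]
9: W B0 → L0 hit [D]
10: R B2 → L0 miss wb→B0 [-]
11: W B0 → L0 miss [D]
12: W B0 → L0 hit [D]
13: W B0 → L0 hit [D]
14: R B1 → L1 miss wb→B3 [-]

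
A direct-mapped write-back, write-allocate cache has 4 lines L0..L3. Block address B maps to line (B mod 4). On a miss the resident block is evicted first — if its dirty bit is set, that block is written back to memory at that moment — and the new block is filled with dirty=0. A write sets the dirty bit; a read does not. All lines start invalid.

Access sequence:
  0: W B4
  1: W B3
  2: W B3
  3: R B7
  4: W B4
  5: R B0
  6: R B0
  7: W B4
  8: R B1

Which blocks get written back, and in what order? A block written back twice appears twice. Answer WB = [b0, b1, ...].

0: W B4 -> L0 miss  d=D]
1: W B3 -> L3 miss  d=D]
2: W B3 -> L3 hit  d=D]
3: R B7 -> L3 miss wb->B3  d=-]
4: W B4 -> L0 hit  d=D]
5: R B0 -> L0 miss wb->B4  d=-]
6: R B0 -> L0 hit  d=-]
7: W B4 -> L0 miss  d=D]
8: R B1 -> L1 miss  d=-]

WB = [3, 4]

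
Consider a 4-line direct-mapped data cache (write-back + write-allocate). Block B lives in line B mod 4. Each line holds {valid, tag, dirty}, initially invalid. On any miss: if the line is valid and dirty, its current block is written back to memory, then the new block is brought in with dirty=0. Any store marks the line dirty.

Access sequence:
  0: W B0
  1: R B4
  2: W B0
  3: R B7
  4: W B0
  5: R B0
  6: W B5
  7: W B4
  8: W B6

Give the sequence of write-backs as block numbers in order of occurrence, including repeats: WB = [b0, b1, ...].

WB = [0, 0]

  0 | W B0 → L0 miss [D]
  1 | R B4 → L0 miss wb→B0 [-]
  2 | W B0 → L0 miss [D]
  3 | R B7 → L3 miss [-]
  4 | W B0 → L0 hit [D]
  5 | R B0 → L0 hit [D]
  6 | W B5 → L1 miss [D]
  7 | W B4 → L0 miss wb→B0 [D]
  8 | W B6 → L2 miss [D]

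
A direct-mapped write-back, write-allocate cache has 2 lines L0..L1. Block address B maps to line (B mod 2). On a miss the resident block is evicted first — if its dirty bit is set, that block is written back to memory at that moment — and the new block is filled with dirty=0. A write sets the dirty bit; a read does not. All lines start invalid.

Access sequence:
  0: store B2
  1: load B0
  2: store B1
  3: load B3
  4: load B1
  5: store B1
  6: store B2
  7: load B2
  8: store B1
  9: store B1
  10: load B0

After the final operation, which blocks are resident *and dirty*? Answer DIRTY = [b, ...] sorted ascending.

0: W B2 -> L0 miss  d=D]
1: R B0 -> L0 miss wb->B2  d=-]
2: W B1 -> L1 miss  d=D]
3: R B3 -> L1 miss wb->B1  d=-]
4: R B1 -> L1 miss  d=-]
5: W B1 -> L1 hit  d=D]
6: W B2 -> L0 miss  d=D]
7: R B2 -> L0 hit  d=D]
8: W B1 -> L1 hit  d=D]
9: W B1 -> L1 hit  d=D]
10: R B0 -> L0 miss wb->B2  d=-]

DIRTY = [1]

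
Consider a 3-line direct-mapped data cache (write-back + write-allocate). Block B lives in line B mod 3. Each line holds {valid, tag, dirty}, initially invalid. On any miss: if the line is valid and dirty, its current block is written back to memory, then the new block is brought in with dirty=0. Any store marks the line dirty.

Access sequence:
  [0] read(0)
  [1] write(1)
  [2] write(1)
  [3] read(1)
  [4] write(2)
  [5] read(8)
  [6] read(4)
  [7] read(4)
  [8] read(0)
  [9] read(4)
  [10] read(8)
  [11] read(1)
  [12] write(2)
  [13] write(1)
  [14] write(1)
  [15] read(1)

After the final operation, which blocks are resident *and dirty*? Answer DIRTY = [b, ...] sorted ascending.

DIRTY = [1, 2]

0: R B0 -> L0 miss  d=-]
1: W B1 -> L1 miss  d=D]
2: W B1 -> L1 hit  d=D]
3: R B1 -> L1 hit  d=D]
4: W B2 -> L2 miss  d=D]
5: R B8 -> L2 miss wb->B2  d=-]
6: R B4 -> L1 miss wb->B1  d=-]
7: R B4 -> L1 hit  d=-]
8: R B0 -> L0 hit  d=-]
9: R B4 -> L1 hit  d=-]
10: R B8 -> L2 hit  d=-]
11: R B1 -> L1 miss  d=-]
12: W B2 -> L2 miss  d=D]
13: W B1 -> L1 hit  d=D]
14: W B1 -> L1 hit  d=D]
15: R B1 -> L1 hit  d=D]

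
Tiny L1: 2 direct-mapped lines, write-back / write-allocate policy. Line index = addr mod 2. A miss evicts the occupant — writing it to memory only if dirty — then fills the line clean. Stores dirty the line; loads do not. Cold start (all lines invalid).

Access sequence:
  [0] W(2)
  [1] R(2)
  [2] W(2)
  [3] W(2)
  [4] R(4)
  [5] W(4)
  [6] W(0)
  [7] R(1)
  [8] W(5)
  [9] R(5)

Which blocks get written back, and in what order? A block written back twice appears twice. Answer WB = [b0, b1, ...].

WB = [2, 4]

0: W B2 -> L0 miss  d=D]
1: R B2 -> L0 hit  d=D]
2: W B2 -> L0 hit  d=D]
3: W B2 -> L0 hit  d=D]
4: R B4 -> L0 miss wb->B2  d=-]
5: W B4 -> L0 hit  d=D]
6: W B0 -> L0 miss wb->B4  d=D]
7: R B1 -> L1 miss  d=-]
8: W B5 -> L1 miss  d=D]
9: R B5 -> L1 hit  d=D]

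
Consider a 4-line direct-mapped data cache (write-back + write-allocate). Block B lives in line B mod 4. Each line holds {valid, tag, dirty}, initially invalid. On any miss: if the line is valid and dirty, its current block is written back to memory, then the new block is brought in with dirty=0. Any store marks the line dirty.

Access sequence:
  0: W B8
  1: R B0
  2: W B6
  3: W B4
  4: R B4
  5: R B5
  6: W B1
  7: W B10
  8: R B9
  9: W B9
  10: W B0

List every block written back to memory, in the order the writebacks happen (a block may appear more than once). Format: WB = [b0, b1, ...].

0: W B8 -> L0 miss  d=D]
1: R B0 -> L0 miss wb->B8  d=-]
2: W B6 -> L2 miss  d=D]
3: W B4 -> L0 miss  d=D]
4: R B4 -> L0 hit  d=D]
5: R B5 -> L1 miss  d=-]
6: W B1 -> L1 miss  d=D]
7: W B10 -> L2 miss wb->B6  d=D]
8: R B9 -> L1 miss wb->B1  d=-]
9: W B9 -> L1 hit  d=D]
10: W B0 -> L0 miss wb->B4  d=D]

WB = [8, 6, 1, 4]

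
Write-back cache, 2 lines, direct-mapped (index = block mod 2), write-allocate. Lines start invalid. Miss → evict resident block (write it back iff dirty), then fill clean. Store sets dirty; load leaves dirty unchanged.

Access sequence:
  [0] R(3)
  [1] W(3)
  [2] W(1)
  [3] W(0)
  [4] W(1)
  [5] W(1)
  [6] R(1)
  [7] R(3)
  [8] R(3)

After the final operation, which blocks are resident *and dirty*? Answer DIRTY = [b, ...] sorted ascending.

0: R B3 → L1 miss [-]
1: W B3 → L1 hit [D]
2: W B1 → L1 miss wb→B3 [D]
3: W B0 → L0 miss [D]
4: W B1 → L1 hit [D]
5: W B1 → L1 hit [D]
6: R B1 → L1 hit [D]
7: R B3 → L1 miss wb→B1 [-]
8: R B3 → L1 hit [-]

DIRTY = [0]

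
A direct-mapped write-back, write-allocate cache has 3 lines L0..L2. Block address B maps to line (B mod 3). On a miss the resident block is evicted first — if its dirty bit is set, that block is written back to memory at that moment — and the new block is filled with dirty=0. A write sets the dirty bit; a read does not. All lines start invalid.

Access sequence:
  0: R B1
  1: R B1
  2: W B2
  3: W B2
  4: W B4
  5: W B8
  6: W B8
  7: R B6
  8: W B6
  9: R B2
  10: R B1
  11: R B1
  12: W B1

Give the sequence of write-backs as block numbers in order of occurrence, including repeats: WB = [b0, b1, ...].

WB = [2, 8, 4]

  0 | R B1 → L1 miss [-]
  1 | R B1 → L1 hit [-]
  2 | W B2 → L2 miss [D]
  3 | W B2 → L2 hit [D]
  4 | W B4 → L1 miss [D]
  5 | W B8 → L2 miss wb→B2 [D]
  6 | W B8 → L2 hit [D]
  7 | R B6 → L0 miss [-]
  8 | W B6 → L0 hit [D]
  9 | R B2 → L2 miss wb→B8 [-]
  10 | R B1 → L1 miss wb→B4 [-]
  11 | R B1 → L1 hit [-]
  12 | W B1 → L1 hit [D]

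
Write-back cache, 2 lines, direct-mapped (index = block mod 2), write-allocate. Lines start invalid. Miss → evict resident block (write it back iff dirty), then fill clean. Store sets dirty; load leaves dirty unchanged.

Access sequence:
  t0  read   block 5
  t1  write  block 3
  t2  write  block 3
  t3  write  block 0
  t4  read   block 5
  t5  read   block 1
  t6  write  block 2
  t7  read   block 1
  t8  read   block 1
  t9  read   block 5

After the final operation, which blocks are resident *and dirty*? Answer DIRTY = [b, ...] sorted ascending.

0: R B5 -> L1 miss  d=-]
1: W B3 -> L1 miss  d=D]
2: W B3 -> L1 hit  d=D]
3: W B0 -> L0 miss  d=D]
4: R B5 -> L1 miss wb->B3  d=-]
5: R B1 -> L1 miss  d=-]
6: W B2 -> L0 miss wb->B0  d=D]
7: R B1 -> L1 hit  d=-]
8: R B1 -> L1 hit  d=-]
9: R B5 -> L1 miss  d=-]

DIRTY = [2]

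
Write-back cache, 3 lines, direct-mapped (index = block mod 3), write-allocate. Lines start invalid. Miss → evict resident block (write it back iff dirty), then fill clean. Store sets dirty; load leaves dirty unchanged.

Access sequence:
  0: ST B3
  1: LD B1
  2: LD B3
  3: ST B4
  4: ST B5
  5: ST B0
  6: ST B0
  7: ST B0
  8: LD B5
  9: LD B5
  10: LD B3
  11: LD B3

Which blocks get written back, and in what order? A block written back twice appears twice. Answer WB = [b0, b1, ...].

WB = [3, 0]

0: W B3 → L0 miss [D]
1: R B1 → L1 miss [-]
2: R B3 → L0 hit [D]
3: W B4 → L1 miss [D]
4: W B5 → L2 miss [D]
5: W B0 → L0 miss wb→B3 [D]
6: W B0 → L0 hit [D]
7: W B0 → L0 hit [D]
8: R B5 → L2 hit [D]
9: R B5 → L2 hit [D]
10: R B3 → L0 miss wb→B0 [-]
11: R B3 → L0 hit [-]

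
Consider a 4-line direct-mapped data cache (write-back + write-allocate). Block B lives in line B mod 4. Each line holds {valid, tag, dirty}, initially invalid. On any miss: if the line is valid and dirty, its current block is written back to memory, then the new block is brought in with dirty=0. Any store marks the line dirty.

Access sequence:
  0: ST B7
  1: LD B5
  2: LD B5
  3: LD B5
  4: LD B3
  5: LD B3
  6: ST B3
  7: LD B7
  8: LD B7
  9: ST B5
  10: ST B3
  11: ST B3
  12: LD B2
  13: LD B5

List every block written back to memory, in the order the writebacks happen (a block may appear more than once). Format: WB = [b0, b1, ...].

WB = [7, 3]

0: W B7 → L3 miss [D]
1: R B5 → L1 miss [-]
2: R B5 → L1 hit [-]
3: R B5 → L1 hit [-]
4: R B3 → L3 miss wb→B7 [-]
5: R B3 → L3 hit [-]
6: W B3 → L3 hit [D]
7: R B7 → L3 miss wb→B3 [-]
8: R B7 → L3 hit [-]
9: W B5 → L1 hit [D]
10: W B3 → L3 miss [D]
11: W B3 → L3 hit [D]
12: R B2 → L2 miss [-]
13: R B5 → L1 hit [D]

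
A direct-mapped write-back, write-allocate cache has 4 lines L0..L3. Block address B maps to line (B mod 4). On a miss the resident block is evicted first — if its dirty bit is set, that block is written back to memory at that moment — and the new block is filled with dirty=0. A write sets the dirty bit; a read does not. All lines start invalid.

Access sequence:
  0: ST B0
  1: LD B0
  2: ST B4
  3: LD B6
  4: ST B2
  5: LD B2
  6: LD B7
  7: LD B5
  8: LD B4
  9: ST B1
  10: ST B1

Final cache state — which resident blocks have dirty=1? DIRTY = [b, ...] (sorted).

0: W B0 → L0 miss [D]
1: R B0 → L0 hit [D]
2: W B4 → L0 miss wb→B0 [D]
3: R B6 → L2 miss [-]
4: W B2 → L2 miss [D]
5: R B2 → L2 hit [D]
6: R B7 → L3 miss [-]
7: R B5 → L1 miss [-]
8: R B4 → L0 hit [D]
9: W B1 → L1 miss [D]
10: W B1 → L1 hit [D]

DIRTY = [1, 2, 4]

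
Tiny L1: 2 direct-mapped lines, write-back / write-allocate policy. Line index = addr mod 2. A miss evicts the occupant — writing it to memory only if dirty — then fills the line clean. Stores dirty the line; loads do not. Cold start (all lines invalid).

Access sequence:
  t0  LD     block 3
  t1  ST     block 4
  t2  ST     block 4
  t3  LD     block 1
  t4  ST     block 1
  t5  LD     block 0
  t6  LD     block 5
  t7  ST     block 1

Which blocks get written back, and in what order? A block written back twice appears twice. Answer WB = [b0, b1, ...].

  0 | R B3 → L1 miss [-]
  1 | W B4 → L0 miss [D]
  2 | W B4 → L0 hit [D]
  3 | R B1 → L1 miss [-]
  4 | W B1 → L1 hit [D]
  5 | R B0 → L0 miss wb→B4 [-]
  6 | R B5 → L1 miss wb→B1 [-]
  7 | W B1 → L1 miss [D]

WB = [4, 1]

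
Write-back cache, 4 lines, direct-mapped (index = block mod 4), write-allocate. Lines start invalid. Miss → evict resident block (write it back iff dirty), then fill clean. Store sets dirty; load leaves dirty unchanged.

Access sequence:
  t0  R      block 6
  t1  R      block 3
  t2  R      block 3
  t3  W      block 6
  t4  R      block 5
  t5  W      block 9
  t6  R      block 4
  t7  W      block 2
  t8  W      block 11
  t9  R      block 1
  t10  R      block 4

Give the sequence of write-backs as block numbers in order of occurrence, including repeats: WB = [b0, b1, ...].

WB = [6, 9]

0: R B6 → L2 miss [-]
1: R B3 → L3 miss [-]
2: R B3 → L3 hit [-]
3: W B6 → L2 hit [D]
4: R B5 → L1 miss [-]
5: W B9 → L1 miss [D]
6: R B4 → L0 miss [-]
7: W B2 → L2 miss wb→B6 [D]
8: W B11 → L3 miss [D]
9: R B1 → L1 miss wb→B9 [-]
10: R B4 → L0 hit [-]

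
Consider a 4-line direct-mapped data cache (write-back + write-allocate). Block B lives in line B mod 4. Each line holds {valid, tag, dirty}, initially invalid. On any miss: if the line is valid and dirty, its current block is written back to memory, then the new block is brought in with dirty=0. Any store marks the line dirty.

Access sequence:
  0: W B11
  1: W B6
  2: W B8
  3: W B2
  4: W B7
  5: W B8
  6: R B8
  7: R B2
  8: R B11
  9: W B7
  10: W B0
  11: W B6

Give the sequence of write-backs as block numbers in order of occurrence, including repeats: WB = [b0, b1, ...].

WB = [6, 11, 7, 8, 2]

0: W B11 → L3 miss [D]
1: W B6 → L2 miss [D]
2: W B8 → L0 miss [D]
3: W B2 → L2 miss wb→B6 [D]
4: W B7 → L3 miss wb→B11 [D]
5: W B8 → L0 hit [D]
6: R B8 → L0 hit [D]
7: R B2 → L2 hit [D]
8: R B11 → L3 miss wb→B7 [-]
9: W B7 → L3 miss [D]
10: W B0 → L0 miss wb→B8 [D]
11: W B6 → L2 miss wb→B2 [D]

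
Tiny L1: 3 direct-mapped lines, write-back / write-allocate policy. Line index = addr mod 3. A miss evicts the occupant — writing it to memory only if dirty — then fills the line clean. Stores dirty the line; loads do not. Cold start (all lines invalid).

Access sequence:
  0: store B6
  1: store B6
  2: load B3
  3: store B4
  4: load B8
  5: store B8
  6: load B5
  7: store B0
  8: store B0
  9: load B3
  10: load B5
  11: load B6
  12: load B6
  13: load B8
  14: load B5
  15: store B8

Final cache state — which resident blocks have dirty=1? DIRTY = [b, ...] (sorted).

DIRTY = [4, 8]

  0 | W B6 → L0 miss [D]
  1 | W B6 → L0 hit [D]
  2 | R B3 → L0 miss wb→B6 [-]
  3 | W B4 → L1 miss [D]
  4 | R B8 → L2 miss [-]
  5 | W B8 → L2 hit [D]
  6 | R B5 → L2 miss wb→B8 [-]
  7 | W B0 → L0 miss [D]
  8 | W B0 → L0 hit [D]
  9 | R B3 → L0 miss wb→B0 [-]
  10 | R B5 → L2 hit [-]
  11 | R B6 → L0 miss [-]
  12 | R B6 → L0 hit [-]
  13 | R B8 → L2 miss [-]
  14 | R B5 → L2 miss [-]
  15 | W B8 → L2 miss [D]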